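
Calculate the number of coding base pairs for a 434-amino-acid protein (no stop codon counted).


Each amino acid = 1 codon = 3 bp
bp = 434 * 3 = 1302 bp

1302 bp


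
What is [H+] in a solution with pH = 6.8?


[H+] = 10^(-pH)
[H+] = 10^(-6.8)
[H+] = 1.585e-07 M

1.585e-07 M


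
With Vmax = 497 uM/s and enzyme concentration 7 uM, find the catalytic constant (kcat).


kcat = Vmax / [E]t
kcat = 497 / 7
kcat = 71.0 s^-1

71.0 s^-1


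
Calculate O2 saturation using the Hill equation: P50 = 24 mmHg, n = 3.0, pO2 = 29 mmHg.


Y = pO2^n / (P50^n + pO2^n)
Y = 29^3.0 / (24^3.0 + 29^3.0)
Y = 63.82%

63.82%


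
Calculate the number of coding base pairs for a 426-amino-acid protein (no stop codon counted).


Each amino acid = 1 codon = 3 bp
bp = 426 * 3 = 1278 bp

1278 bp


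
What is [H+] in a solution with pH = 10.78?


[H+] = 10^(-pH)
[H+] = 10^(-10.78)
[H+] = 1.660e-11 M

1.660e-11 M


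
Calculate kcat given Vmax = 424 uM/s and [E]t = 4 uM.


kcat = Vmax / [E]t
kcat = 424 / 4
kcat = 106.0 s^-1

106.0 s^-1


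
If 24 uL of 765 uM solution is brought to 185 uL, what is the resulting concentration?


C2 = C1 * V1 / V2
C2 = 765 * 24 / 185
C2 = 99.2432 uM

99.2432 uM


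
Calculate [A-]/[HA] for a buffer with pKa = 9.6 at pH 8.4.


[A-]/[HA] = 10^(pH - pKa)
= 10^(8.4 - 9.6)
= 0.0631

0.0631


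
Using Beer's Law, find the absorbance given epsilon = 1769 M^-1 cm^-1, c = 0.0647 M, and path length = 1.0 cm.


A = epsilon * c * l
A = 1769 * 0.0647 * 1.0
A = 114.4543

114.4543


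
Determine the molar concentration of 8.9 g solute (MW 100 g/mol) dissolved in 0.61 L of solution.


C = (mass / MW) / volume
C = (8.9 / 100) / 0.61
C = 0.1459 M

0.1459 M


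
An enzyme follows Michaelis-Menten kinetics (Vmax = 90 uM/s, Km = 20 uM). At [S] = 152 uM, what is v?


v = Vmax * [S] / (Km + [S])
v = 90 * 152 / (20 + 152)
v = 79.5349 uM/s

79.5349 uM/s


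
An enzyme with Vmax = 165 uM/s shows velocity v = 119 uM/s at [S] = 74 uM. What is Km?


Km = [S] * (Vmax - v) / v
Km = 74 * (165 - 119) / 119
Km = 28.605 uM

28.605 uM


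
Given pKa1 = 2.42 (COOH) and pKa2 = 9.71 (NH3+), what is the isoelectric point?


pI = (pKa1 + pKa2) / 2
pI = (2.42 + 9.71) / 2
pI = 6.065

6.065


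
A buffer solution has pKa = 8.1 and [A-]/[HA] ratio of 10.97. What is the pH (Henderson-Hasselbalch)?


pH = pKa + log10([A-]/[HA])
pH = 8.1 + log10(10.97)
pH = 9.1402

9.1402


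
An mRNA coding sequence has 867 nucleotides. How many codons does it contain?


codons = nucleotides / 3
codons = 867 / 3 = 289

289


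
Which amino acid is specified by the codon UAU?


Standard genetic code lookup.
Codon UAU -> Tyr

Tyr


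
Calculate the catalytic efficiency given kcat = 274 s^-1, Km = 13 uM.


Catalytic efficiency = kcat / Km
= 274 / 13
= 21.0769 uM^-1*s^-1

21.0769 uM^-1*s^-1


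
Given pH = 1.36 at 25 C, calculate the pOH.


pOH = 14 - pH
pOH = 14 - 1.36
pOH = 12.64

12.64


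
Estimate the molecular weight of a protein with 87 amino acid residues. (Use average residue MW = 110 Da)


MW = n_residues * 110 Da
MW = 87 * 110
MW = 9570 Da

9570 Da


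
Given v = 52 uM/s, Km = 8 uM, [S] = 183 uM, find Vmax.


Vmax = v * (Km + [S]) / [S]
Vmax = 52 * (8 + 183) / 183
Vmax = 54.2732 uM/s

54.2732 uM/s


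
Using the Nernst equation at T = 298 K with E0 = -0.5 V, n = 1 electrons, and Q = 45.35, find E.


E = E0 - (RT/nF) * ln(Q)
E = -0.5 - (8.314 * 298 / (1 * 96485)) * ln(45.35)
E = -0.5979 V

-0.5979 V


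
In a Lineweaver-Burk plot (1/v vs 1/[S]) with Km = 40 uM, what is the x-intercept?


x-intercept = -1/Km
= -1/40
= -0.025 1/uM

-0.025 1/uM


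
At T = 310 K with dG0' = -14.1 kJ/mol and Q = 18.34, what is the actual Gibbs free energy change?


dG = dG0' + RT * ln(Q) / 1000
dG = -14.1 + 8.314 * 310 * ln(18.34) / 1000
dG = -6.6023 kJ/mol

-6.6023 kJ/mol


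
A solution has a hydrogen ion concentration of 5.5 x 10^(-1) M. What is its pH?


pH = -log10([H+])
pH = -log10(5.5 x 10^(-1))
pH = 0.2596

0.2596


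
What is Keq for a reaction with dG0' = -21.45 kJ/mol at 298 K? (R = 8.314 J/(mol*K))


Keq = exp(-dG0 * 1000 / (R * T))
Keq = exp(-(-21.45) * 1000 / (8.314 * 298))
Keq = 5754.1101

5754.1101


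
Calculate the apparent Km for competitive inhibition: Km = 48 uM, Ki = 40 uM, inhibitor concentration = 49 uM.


Km_app = Km * (1 + [I]/Ki)
Km_app = 48 * (1 + 49/40)
Km_app = 106.8 uM

106.8 uM


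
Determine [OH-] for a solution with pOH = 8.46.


[OH-] = 10^(-pOH)
[OH-] = 10^(-8.46)
[OH-] = 3.467e-09 M

3.467e-09 M


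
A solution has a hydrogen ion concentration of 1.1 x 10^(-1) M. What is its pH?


pH = -log10([H+])
pH = -log10(1.1 x 10^(-1))
pH = 0.9586

0.9586


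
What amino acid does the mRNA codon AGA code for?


Standard genetic code lookup.
Codon AGA -> Arg

Arg


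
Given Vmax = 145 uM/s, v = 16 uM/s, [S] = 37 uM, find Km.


Km = [S] * (Vmax - v) / v
Km = 37 * (145 - 16) / 16
Km = 298.3125 uM

298.3125 uM


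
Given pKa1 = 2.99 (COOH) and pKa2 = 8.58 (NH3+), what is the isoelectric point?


pI = (pKa1 + pKa2) / 2
pI = (2.99 + 8.58) / 2
pI = 5.785

5.785


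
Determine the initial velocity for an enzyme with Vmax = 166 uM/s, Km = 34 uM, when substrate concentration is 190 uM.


v = Vmax * [S] / (Km + [S])
v = 166 * 190 / (34 + 190)
v = 140.8036 uM/s

140.8036 uM/s


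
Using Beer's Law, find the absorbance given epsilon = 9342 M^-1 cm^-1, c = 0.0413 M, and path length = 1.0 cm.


A = epsilon * c * l
A = 9342 * 0.0413 * 1.0
A = 385.8246

385.8246


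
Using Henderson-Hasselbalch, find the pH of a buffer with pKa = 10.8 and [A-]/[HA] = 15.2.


pH = pKa + log10([A-]/[HA])
pH = 10.8 + log10(15.2)
pH = 11.9818

11.9818


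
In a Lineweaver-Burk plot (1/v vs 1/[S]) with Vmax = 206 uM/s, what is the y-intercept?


y-intercept = 1/Vmax
= 1/206
= 0.0049 s/uM

0.0049 s/uM


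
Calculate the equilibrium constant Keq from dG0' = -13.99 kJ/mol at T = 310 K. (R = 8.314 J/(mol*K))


Keq = exp(-dG0 * 1000 / (R * T))
Keq = exp(-(-13.99) * 1000 / (8.314 * 310))
Keq = 227.7109

227.7109


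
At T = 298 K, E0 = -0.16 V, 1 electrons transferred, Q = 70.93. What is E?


E = E0 - (RT/nF) * ln(Q)
E = -0.16 - (8.314 * 298 / (1 * 96485)) * ln(70.93)
E = -0.2694 V

-0.2694 V


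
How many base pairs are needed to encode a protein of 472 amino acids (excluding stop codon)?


Each amino acid = 1 codon = 3 bp
bp = 472 * 3 = 1416 bp

1416 bp


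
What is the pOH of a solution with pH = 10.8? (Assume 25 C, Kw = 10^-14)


pOH = 14 - pH
pOH = 14 - 10.8
pOH = 3.2

3.2


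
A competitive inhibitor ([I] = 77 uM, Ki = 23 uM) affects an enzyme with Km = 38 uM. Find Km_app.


Km_app = Km * (1 + [I]/Ki)
Km_app = 38 * (1 + 77/23)
Km_app = 165.2174 uM

165.2174 uM


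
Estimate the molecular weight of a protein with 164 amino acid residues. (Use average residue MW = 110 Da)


MW = n_residues * 110 Da
MW = 164 * 110
MW = 18040 Da

18040 Da


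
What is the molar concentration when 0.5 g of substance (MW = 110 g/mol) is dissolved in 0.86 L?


C = (mass / MW) / volume
C = (0.5 / 110) / 0.86
C = 0.0053 M

0.0053 M


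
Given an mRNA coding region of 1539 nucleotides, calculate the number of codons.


codons = nucleotides / 3
codons = 1539 / 3 = 513

513


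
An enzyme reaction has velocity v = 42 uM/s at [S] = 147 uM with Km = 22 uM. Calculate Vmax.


Vmax = v * (Km + [S]) / [S]
Vmax = 42 * (22 + 147) / 147
Vmax = 48.2857 uM/s

48.2857 uM/s


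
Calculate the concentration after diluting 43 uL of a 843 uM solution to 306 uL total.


C2 = C1 * V1 / V2
C2 = 843 * 43 / 306
C2 = 118.4608 uM

118.4608 uM


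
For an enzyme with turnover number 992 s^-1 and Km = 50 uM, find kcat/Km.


Catalytic efficiency = kcat / Km
= 992 / 50
= 19.84 uM^-1*s^-1

19.84 uM^-1*s^-1


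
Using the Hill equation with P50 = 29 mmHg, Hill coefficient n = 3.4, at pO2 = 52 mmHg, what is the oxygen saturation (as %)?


Y = pO2^n / (P50^n + pO2^n)
Y = 52^3.4 / (29^3.4 + 52^3.4)
Y = 87.93%

87.93%


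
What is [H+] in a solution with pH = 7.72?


[H+] = 10^(-pH)
[H+] = 10^(-7.72)
[H+] = 1.905e-08 M

1.905e-08 M


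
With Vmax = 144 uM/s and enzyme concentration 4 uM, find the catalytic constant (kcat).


kcat = Vmax / [E]t
kcat = 144 / 4
kcat = 36.0 s^-1

36.0 s^-1


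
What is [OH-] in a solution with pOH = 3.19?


[OH-] = 10^(-pOH)
[OH-] = 10^(-3.19)
[OH-] = 6.457e-04 M

6.457e-04 M


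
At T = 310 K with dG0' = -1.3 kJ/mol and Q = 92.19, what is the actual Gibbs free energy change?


dG = dG0' + RT * ln(Q) / 1000
dG = -1.3 + 8.314 * 310 * ln(92.19) / 1000
dG = 10.3595 kJ/mol

10.3595 kJ/mol


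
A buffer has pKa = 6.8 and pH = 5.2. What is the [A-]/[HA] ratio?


[A-]/[HA] = 10^(pH - pKa)
= 10^(5.2 - 6.8)
= 0.0251

0.0251


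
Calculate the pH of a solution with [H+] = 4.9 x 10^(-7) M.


pH = -log10([H+])
pH = -log10(4.9 x 10^(-7))
pH = 6.3098

6.3098


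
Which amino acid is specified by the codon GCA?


Standard genetic code lookup.
Codon GCA -> Ala

Ala


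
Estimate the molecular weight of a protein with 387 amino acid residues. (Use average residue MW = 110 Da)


MW = n_residues * 110 Da
MW = 387 * 110
MW = 42570 Da

42570 Da


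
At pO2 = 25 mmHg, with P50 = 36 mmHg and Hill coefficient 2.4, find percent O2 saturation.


Y = pO2^n / (P50^n + pO2^n)
Y = 25^2.4 / (36^2.4 + 25^2.4)
Y = 29.42%

29.42%


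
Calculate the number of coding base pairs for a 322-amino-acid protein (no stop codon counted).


Each amino acid = 1 codon = 3 bp
bp = 322 * 3 = 966 bp

966 bp


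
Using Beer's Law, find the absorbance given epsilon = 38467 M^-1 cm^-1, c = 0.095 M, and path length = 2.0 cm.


A = epsilon * c * l
A = 38467 * 0.095 * 2.0
A = 7308.73

7308.73


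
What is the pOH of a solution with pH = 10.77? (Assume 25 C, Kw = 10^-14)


pOH = 14 - pH
pOH = 14 - 10.77
pOH = 3.23

3.23


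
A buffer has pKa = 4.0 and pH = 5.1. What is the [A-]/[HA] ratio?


[A-]/[HA] = 10^(pH - pKa)
= 10^(5.1 - 4.0)
= 12.5893

12.5893


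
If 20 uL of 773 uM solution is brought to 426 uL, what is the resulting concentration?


C2 = C1 * V1 / V2
C2 = 773 * 20 / 426
C2 = 36.2911 uM

36.2911 uM


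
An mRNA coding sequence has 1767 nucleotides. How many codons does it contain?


codons = nucleotides / 3
codons = 1767 / 3 = 589

589


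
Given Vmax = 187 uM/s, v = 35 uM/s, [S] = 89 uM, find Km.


Km = [S] * (Vmax - v) / v
Km = 89 * (187 - 35) / 35
Km = 386.5143 uM

386.5143 uM


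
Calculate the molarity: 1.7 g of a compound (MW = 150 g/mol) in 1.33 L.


C = (mass / MW) / volume
C = (1.7 / 150) / 1.33
C = 0.0085 M

0.0085 M


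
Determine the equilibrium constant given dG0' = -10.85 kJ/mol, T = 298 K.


Keq = exp(-dG0 * 1000 / (R * T))
Keq = exp(-(-10.85) * 1000 / (8.314 * 298))
Keq = 79.7812

79.7812


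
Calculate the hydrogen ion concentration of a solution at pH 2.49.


[H+] = 10^(-pH)
[H+] = 10^(-2.49)
[H+] = 0.0032 M

0.0032 M


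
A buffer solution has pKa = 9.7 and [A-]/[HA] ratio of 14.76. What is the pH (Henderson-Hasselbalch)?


pH = pKa + log10([A-]/[HA])
pH = 9.7 + log10(14.76)
pH = 10.8691

10.8691


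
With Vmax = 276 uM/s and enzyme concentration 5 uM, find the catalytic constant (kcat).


kcat = Vmax / [E]t
kcat = 276 / 5
kcat = 55.2 s^-1

55.2 s^-1


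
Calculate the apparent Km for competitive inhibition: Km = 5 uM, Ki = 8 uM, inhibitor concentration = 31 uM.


Km_app = Km * (1 + [I]/Ki)
Km_app = 5 * (1 + 31/8)
Km_app = 24.375 uM

24.375 uM


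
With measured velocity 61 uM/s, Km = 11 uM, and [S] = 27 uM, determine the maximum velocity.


Vmax = v * (Km + [S]) / [S]
Vmax = 61 * (11 + 27) / 27
Vmax = 85.8519 uM/s

85.8519 uM/s


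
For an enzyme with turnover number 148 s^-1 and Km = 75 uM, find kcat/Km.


Catalytic efficiency = kcat / Km
= 148 / 75
= 1.9733 uM^-1*s^-1

1.9733 uM^-1*s^-1


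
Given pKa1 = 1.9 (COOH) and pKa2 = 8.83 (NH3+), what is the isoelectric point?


pI = (pKa1 + pKa2) / 2
pI = (1.9 + 8.83) / 2
pI = 5.365

5.365


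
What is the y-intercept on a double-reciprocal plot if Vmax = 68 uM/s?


y-intercept = 1/Vmax
= 1/68
= 0.0147 s/uM

0.0147 s/uM


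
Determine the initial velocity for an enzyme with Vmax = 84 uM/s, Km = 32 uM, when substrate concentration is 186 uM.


v = Vmax * [S] / (Km + [S])
v = 84 * 186 / (32 + 186)
v = 71.6697 uM/s

71.6697 uM/s


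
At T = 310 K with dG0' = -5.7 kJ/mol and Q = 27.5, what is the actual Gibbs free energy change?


dG = dG0' + RT * ln(Q) / 1000
dG = -5.7 + 8.314 * 310 * ln(27.5) / 1000
dG = 2.8418 kJ/mol

2.8418 kJ/mol


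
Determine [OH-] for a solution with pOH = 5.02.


[OH-] = 10^(-pOH)
[OH-] = 10^(-5.02)
[OH-] = 9.550e-06 M

9.550e-06 M


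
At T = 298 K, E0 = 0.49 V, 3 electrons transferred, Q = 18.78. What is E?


E = E0 - (RT/nF) * ln(Q)
E = 0.49 - (8.314 * 298 / (3 * 96485)) * ln(18.78)
E = 0.4649 V

0.4649 V


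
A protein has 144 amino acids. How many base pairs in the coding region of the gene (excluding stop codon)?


Each amino acid = 1 codon = 3 bp
bp = 144 * 3 = 432 bp

432 bp


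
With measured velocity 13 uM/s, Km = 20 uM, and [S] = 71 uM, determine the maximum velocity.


Vmax = v * (Km + [S]) / [S]
Vmax = 13 * (20 + 71) / 71
Vmax = 16.662 uM/s

16.662 uM/s


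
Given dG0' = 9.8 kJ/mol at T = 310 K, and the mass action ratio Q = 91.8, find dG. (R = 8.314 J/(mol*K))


dG = dG0' + RT * ln(Q) / 1000
dG = 9.8 + 8.314 * 310 * ln(91.8) / 1000
dG = 21.4486 kJ/mol

21.4486 kJ/mol


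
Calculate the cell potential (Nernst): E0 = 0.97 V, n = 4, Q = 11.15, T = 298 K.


E = E0 - (RT/nF) * ln(Q)
E = 0.97 - (8.314 * 298 / (4 * 96485)) * ln(11.15)
E = 0.9545 V

0.9545 V


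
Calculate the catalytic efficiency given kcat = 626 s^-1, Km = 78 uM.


Catalytic efficiency = kcat / Km
= 626 / 78
= 8.0256 uM^-1*s^-1

8.0256 uM^-1*s^-1


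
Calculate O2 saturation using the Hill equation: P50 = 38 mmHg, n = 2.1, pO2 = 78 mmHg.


Y = pO2^n / (P50^n + pO2^n)
Y = 78^2.1 / (38^2.1 + 78^2.1)
Y = 81.91%

81.91%


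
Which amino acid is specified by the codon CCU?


Standard genetic code lookup.
Codon CCU -> Pro

Pro


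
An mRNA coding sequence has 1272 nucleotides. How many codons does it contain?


codons = nucleotides / 3
codons = 1272 / 3 = 424

424


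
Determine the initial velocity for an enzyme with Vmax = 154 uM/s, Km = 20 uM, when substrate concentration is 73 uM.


v = Vmax * [S] / (Km + [S])
v = 154 * 73 / (20 + 73)
v = 120.8817 uM/s

120.8817 uM/s


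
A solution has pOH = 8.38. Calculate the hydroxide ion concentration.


[OH-] = 10^(-pOH)
[OH-] = 10^(-8.38)
[OH-] = 4.169e-09 M

4.169e-09 M


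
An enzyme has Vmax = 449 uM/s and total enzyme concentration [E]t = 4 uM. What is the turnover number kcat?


kcat = Vmax / [E]t
kcat = 449 / 4
kcat = 112.25 s^-1

112.25 s^-1


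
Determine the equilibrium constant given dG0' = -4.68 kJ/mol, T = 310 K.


Keq = exp(-dG0 * 1000 / (R * T))
Keq = exp(-(-4.68) * 1000 / (8.314 * 310))
Keq = 6.1461

6.1461


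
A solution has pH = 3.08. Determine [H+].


[H+] = 10^(-pH)
[H+] = 10^(-3.08)
[H+] = 8.318e-04 M

8.318e-04 M


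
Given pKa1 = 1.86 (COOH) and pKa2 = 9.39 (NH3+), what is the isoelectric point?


pI = (pKa1 + pKa2) / 2
pI = (1.86 + 9.39) / 2
pI = 5.625

5.625


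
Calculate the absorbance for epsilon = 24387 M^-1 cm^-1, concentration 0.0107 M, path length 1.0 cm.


A = epsilon * c * l
A = 24387 * 0.0107 * 1.0
A = 260.9409

260.9409


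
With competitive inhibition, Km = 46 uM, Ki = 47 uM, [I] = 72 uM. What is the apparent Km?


Km_app = Km * (1 + [I]/Ki)
Km_app = 46 * (1 + 72/47)
Km_app = 116.4681 uM

116.4681 uM


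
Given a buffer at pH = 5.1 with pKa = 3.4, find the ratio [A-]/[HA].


[A-]/[HA] = 10^(pH - pKa)
= 10^(5.1 - 3.4)
= 50.1187

50.1187


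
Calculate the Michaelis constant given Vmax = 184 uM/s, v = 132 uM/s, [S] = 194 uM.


Km = [S] * (Vmax - v) / v
Km = 194 * (184 - 132) / 132
Km = 76.4242 uM

76.4242 uM


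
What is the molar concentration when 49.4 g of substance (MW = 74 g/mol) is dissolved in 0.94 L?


C = (mass / MW) / volume
C = (49.4 / 74) / 0.94
C = 0.7102 M

0.7102 M


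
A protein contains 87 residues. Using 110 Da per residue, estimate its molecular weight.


MW = n_residues * 110 Da
MW = 87 * 110
MW = 9570 Da

9570 Da


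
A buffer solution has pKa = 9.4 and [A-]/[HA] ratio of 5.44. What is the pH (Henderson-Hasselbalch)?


pH = pKa + log10([A-]/[HA])
pH = 9.4 + log10(5.44)
pH = 10.1356

10.1356


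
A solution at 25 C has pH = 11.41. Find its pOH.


pOH = 14 - pH
pOH = 14 - 11.41
pOH = 2.59

2.59


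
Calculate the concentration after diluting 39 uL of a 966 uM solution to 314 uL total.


C2 = C1 * V1 / V2
C2 = 966 * 39 / 314
C2 = 119.9809 uM

119.9809 uM


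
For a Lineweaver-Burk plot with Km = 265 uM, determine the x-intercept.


x-intercept = -1/Km
= -1/265
= -0.0038 1/uM

-0.0038 1/uM


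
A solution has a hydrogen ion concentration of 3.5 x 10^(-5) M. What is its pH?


pH = -log10([H+])
pH = -log10(3.5 x 10^(-5))
pH = 4.4559

4.4559


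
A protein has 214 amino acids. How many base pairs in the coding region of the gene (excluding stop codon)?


Each amino acid = 1 codon = 3 bp
bp = 214 * 3 = 642 bp

642 bp


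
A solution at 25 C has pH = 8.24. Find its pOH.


pOH = 14 - pH
pOH = 14 - 8.24
pOH = 5.76

5.76


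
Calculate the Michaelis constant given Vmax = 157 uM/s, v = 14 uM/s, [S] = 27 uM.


Km = [S] * (Vmax - v) / v
Km = 27 * (157 - 14) / 14
Km = 275.7857 uM

275.7857 uM


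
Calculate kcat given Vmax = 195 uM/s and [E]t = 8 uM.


kcat = Vmax / [E]t
kcat = 195 / 8
kcat = 24.375 s^-1

24.375 s^-1


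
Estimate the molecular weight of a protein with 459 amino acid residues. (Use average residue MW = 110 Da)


MW = n_residues * 110 Da
MW = 459 * 110
MW = 50490 Da

50490 Da


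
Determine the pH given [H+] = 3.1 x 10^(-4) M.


pH = -log10([H+])
pH = -log10(3.1 x 10^(-4))
pH = 3.5086

3.5086


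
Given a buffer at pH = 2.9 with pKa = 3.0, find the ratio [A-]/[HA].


[A-]/[HA] = 10^(pH - pKa)
= 10^(2.9 - 3.0)
= 0.7943

0.7943


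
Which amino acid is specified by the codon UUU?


Standard genetic code lookup.
Codon UUU -> Phe

Phe


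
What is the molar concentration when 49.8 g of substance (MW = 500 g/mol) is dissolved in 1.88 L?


C = (mass / MW) / volume
C = (49.8 / 500) / 1.88
C = 0.053 M

0.053 M


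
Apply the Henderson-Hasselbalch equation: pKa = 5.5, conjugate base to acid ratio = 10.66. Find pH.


pH = pKa + log10([A-]/[HA])
pH = 5.5 + log10(10.66)
pH = 6.5278

6.5278


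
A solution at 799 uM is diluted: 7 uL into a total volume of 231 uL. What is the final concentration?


C2 = C1 * V1 / V2
C2 = 799 * 7 / 231
C2 = 24.2121 uM

24.2121 uM


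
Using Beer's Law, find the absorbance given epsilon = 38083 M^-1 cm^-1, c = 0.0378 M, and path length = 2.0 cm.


A = epsilon * c * l
A = 38083 * 0.0378 * 2.0
A = 2879.0748

2879.0748


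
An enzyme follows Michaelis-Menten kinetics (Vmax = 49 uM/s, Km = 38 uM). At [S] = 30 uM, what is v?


v = Vmax * [S] / (Km + [S])
v = 49 * 30 / (38 + 30)
v = 21.6176 uM/s

21.6176 uM/s


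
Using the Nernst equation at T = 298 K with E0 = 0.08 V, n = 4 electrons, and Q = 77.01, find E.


E = E0 - (RT/nF) * ln(Q)
E = 0.08 - (8.314 * 298 / (4 * 96485)) * ln(77.01)
E = 0.0521 V

0.0521 V


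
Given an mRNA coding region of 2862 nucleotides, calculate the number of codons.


codons = nucleotides / 3
codons = 2862 / 3 = 954

954


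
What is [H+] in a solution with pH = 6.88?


[H+] = 10^(-pH)
[H+] = 10^(-6.88)
[H+] = 1.318e-07 M

1.318e-07 M


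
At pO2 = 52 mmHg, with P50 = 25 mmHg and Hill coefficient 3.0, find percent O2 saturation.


Y = pO2^n / (P50^n + pO2^n)
Y = 52^3.0 / (25^3.0 + 52^3.0)
Y = 90.0%

90.0%


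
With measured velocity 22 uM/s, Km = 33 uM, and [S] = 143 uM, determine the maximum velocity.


Vmax = v * (Km + [S]) / [S]
Vmax = 22 * (33 + 143) / 143
Vmax = 27.0769 uM/s

27.0769 uM/s


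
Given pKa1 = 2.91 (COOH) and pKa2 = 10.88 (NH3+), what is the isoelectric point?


pI = (pKa1 + pKa2) / 2
pI = (2.91 + 10.88) / 2
pI = 6.895

6.895


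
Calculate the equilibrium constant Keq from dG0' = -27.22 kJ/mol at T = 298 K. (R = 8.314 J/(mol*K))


Keq = exp(-dG0 * 1000 / (R * T))
Keq = exp(-(-27.22) * 1000 / (8.314 * 298))
Keq = 59074.9733

59074.9733


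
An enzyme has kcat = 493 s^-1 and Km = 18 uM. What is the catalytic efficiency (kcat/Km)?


Catalytic efficiency = kcat / Km
= 493 / 18
= 27.3889 uM^-1*s^-1

27.3889 uM^-1*s^-1


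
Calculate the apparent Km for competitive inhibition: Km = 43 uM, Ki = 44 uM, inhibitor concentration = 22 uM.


Km_app = Km * (1 + [I]/Ki)
Km_app = 43 * (1 + 22/44)
Km_app = 64.5 uM

64.5 uM


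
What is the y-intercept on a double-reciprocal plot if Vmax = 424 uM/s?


y-intercept = 1/Vmax
= 1/424
= 0.0024 s/uM

0.0024 s/uM


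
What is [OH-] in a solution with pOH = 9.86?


[OH-] = 10^(-pOH)
[OH-] = 10^(-9.86)
[OH-] = 1.380e-10 M

1.380e-10 M


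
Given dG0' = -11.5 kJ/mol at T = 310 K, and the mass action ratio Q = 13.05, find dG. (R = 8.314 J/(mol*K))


dG = dG0' + RT * ln(Q) / 1000
dG = -11.5 + 8.314 * 310 * ln(13.05) / 1000
dG = -4.8794 kJ/mol

-4.8794 kJ/mol


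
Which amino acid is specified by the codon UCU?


Standard genetic code lookup.
Codon UCU -> Ser

Ser


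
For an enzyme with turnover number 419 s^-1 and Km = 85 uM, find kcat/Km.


Catalytic efficiency = kcat / Km
= 419 / 85
= 4.9294 uM^-1*s^-1

4.9294 uM^-1*s^-1


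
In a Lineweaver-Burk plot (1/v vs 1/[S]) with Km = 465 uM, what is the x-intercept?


x-intercept = -1/Km
= -1/465
= -0.0022 1/uM

-0.0022 1/uM


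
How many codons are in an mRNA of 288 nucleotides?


codons = nucleotides / 3
codons = 288 / 3 = 96

96


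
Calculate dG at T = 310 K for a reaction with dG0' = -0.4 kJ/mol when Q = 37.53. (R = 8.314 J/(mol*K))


dG = dG0' + RT * ln(Q) / 1000
dG = -0.4 + 8.314 * 310 * ln(37.53) / 1000
dG = 8.9432 kJ/mol

8.9432 kJ/mol


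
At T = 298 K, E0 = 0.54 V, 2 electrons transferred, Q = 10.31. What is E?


E = E0 - (RT/nF) * ln(Q)
E = 0.54 - (8.314 * 298 / (2 * 96485)) * ln(10.31)
E = 0.51 V

0.51 V


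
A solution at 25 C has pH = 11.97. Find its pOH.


pOH = 14 - pH
pOH = 14 - 11.97
pOH = 2.03

2.03


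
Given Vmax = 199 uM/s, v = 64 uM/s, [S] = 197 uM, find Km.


Km = [S] * (Vmax - v) / v
Km = 197 * (199 - 64) / 64
Km = 415.5469 uM

415.5469 uM


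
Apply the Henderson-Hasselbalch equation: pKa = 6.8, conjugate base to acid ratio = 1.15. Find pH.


pH = pKa + log10([A-]/[HA])
pH = 6.8 + log10(1.15)
pH = 6.8607

6.8607


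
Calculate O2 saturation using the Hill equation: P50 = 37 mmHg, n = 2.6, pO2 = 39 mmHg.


Y = pO2^n / (P50^n + pO2^n)
Y = 39^2.6 / (37^2.6 + 39^2.6)
Y = 53.42%

53.42%


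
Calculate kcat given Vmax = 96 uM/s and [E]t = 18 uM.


kcat = Vmax / [E]t
kcat = 96 / 18
kcat = 5.3333 s^-1

5.3333 s^-1


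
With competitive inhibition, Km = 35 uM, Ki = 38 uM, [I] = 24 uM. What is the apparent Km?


Km_app = Km * (1 + [I]/Ki)
Km_app = 35 * (1 + 24/38)
Km_app = 57.1053 uM

57.1053 uM


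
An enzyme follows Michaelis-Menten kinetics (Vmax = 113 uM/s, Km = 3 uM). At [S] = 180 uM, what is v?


v = Vmax * [S] / (Km + [S])
v = 113 * 180 / (3 + 180)
v = 111.1475 uM/s

111.1475 uM/s


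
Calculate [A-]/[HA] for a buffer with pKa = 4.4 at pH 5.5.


[A-]/[HA] = 10^(pH - pKa)
= 10^(5.5 - 4.4)
= 12.5893

12.5893


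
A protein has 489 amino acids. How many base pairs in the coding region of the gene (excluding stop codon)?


Each amino acid = 1 codon = 3 bp
bp = 489 * 3 = 1467 bp

1467 bp


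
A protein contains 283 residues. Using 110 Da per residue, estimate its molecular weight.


MW = n_residues * 110 Da
MW = 283 * 110
MW = 31130 Da

31130 Da


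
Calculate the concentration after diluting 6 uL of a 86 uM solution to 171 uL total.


C2 = C1 * V1 / V2
C2 = 86 * 6 / 171
C2 = 3.0175 uM

3.0175 uM


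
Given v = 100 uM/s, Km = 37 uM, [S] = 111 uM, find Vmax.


Vmax = v * (Km + [S]) / [S]
Vmax = 100 * (37 + 111) / 111
Vmax = 133.3333 uM/s

133.3333 uM/s


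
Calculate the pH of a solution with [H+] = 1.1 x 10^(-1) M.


pH = -log10([H+])
pH = -log10(1.1 x 10^(-1))
pH = 0.9586

0.9586


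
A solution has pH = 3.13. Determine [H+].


[H+] = 10^(-pH)
[H+] = 10^(-3.13)
[H+] = 7.413e-04 M

7.413e-04 M


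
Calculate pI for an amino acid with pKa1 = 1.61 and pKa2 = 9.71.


pI = (pKa1 + pKa2) / 2
pI = (1.61 + 9.71) / 2
pI = 5.66

5.66


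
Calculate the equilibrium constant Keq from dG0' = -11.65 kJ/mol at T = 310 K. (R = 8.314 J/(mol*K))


Keq = exp(-dG0 * 1000 / (R * T))
Keq = exp(-(-11.65) * 1000 / (8.314 * 310))
Keq = 91.8507

91.8507


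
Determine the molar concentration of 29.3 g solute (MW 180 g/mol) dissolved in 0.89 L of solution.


C = (mass / MW) / volume
C = (29.3 / 180) / 0.89
C = 0.1829 M

0.1829 M


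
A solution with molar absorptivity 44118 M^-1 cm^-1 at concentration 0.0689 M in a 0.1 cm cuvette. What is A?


A = epsilon * c * l
A = 44118 * 0.0689 * 0.1
A = 303.973

303.973


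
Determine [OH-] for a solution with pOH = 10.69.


[OH-] = 10^(-pOH)
[OH-] = 10^(-10.69)
[OH-] = 2.042e-11 M

2.042e-11 M


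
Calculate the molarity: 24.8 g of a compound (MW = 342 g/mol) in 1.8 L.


C = (mass / MW) / volume
C = (24.8 / 342) / 1.8
C = 0.0403 M

0.0403 M


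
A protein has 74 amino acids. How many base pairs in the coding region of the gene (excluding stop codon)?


Each amino acid = 1 codon = 3 bp
bp = 74 * 3 = 222 bp

222 bp


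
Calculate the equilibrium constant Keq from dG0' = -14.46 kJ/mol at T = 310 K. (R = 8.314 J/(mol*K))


Keq = exp(-dG0 * 1000 / (R * T))
Keq = exp(-(-14.46) * 1000 / (8.314 * 310))
Keq = 273.2632

273.2632


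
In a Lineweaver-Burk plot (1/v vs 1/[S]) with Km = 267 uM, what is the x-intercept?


x-intercept = -1/Km
= -1/267
= -0.0037 1/uM

-0.0037 1/uM


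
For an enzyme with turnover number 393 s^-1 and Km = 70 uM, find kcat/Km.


Catalytic efficiency = kcat / Km
= 393 / 70
= 5.6143 uM^-1*s^-1

5.6143 uM^-1*s^-1


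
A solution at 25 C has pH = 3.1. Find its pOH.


pOH = 14 - pH
pOH = 14 - 3.1
pOH = 10.9

10.9


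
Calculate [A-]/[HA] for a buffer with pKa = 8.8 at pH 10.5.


[A-]/[HA] = 10^(pH - pKa)
= 10^(10.5 - 8.8)
= 50.1187

50.1187


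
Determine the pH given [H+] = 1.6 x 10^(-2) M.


pH = -log10([H+])
pH = -log10(1.6 x 10^(-2))
pH = 1.7959

1.7959


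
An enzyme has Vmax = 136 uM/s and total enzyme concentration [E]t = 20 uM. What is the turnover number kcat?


kcat = Vmax / [E]t
kcat = 136 / 20
kcat = 6.8 s^-1

6.8 s^-1


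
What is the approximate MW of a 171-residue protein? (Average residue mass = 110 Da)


MW = n_residues * 110 Da
MW = 171 * 110
MW = 18810 Da

18810 Da


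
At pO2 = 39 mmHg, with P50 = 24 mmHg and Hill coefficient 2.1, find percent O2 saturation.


Y = pO2^n / (P50^n + pO2^n)
Y = 39^2.1 / (24^2.1 + 39^2.1)
Y = 73.49%

73.49%


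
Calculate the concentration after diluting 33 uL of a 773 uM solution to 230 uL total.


C2 = C1 * V1 / V2
C2 = 773 * 33 / 230
C2 = 110.9087 uM

110.9087 uM


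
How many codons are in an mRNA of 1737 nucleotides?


codons = nucleotides / 3
codons = 1737 / 3 = 579

579


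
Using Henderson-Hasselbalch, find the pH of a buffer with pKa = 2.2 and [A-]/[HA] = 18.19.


pH = pKa + log10([A-]/[HA])
pH = 2.2 + log10(18.19)
pH = 3.4598

3.4598


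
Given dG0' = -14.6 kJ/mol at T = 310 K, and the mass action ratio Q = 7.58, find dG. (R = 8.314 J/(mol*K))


dG = dG0' + RT * ln(Q) / 1000
dG = -14.6 + 8.314 * 310 * ln(7.58) / 1000
dG = -9.3796 kJ/mol

-9.3796 kJ/mol


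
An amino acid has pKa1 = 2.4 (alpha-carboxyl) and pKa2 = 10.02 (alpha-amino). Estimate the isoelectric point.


pI = (pKa1 + pKa2) / 2
pI = (2.4 + 10.02) / 2
pI = 6.21

6.21


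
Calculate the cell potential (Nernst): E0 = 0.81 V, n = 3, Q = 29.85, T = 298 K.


E = E0 - (RT/nF) * ln(Q)
E = 0.81 - (8.314 * 298 / (3 * 96485)) * ln(29.85)
E = 0.7809 V

0.7809 V


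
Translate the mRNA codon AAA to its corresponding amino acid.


Standard genetic code lookup.
Codon AAA -> Lys

Lys


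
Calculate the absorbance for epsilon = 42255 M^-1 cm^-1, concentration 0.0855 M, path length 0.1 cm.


A = epsilon * c * l
A = 42255 * 0.0855 * 0.1
A = 361.2803

361.2803


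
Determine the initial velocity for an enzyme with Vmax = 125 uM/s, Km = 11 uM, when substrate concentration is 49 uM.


v = Vmax * [S] / (Km + [S])
v = 125 * 49 / (11 + 49)
v = 102.0833 uM/s

102.0833 uM/s


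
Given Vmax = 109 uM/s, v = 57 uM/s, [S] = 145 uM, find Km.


Km = [S] * (Vmax - v) / v
Km = 145 * (109 - 57) / 57
Km = 132.2807 uM

132.2807 uM


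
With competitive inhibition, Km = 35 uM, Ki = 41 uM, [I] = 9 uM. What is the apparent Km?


Km_app = Km * (1 + [I]/Ki)
Km_app = 35 * (1 + 9/41)
Km_app = 42.6829 uM

42.6829 uM


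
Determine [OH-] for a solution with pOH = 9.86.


[OH-] = 10^(-pOH)
[OH-] = 10^(-9.86)
[OH-] = 1.380e-10 M

1.380e-10 M


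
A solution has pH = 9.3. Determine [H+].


[H+] = 10^(-pH)
[H+] = 10^(-9.3)
[H+] = 5.012e-10 M

5.012e-10 M


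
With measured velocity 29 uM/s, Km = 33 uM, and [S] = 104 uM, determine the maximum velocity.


Vmax = v * (Km + [S]) / [S]
Vmax = 29 * (33 + 104) / 104
Vmax = 38.2019 uM/s

38.2019 uM/s


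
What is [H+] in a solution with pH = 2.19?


[H+] = 10^(-pH)
[H+] = 10^(-2.19)
[H+] = 0.0065 M

0.0065 M


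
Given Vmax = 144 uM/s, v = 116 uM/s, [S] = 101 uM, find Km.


Km = [S] * (Vmax - v) / v
Km = 101 * (144 - 116) / 116
Km = 24.3793 uM

24.3793 uM


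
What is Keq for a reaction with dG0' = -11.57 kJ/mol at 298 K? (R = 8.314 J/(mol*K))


Keq = exp(-dG0 * 1000 / (R * T))
Keq = exp(-(-11.57) * 1000 / (8.314 * 298))
Keq = 106.6865

106.6865


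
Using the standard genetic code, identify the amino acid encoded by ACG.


Standard genetic code lookup.
Codon ACG -> Thr

Thr


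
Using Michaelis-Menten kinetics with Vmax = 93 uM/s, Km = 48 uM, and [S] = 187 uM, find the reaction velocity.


v = Vmax * [S] / (Km + [S])
v = 93 * 187 / (48 + 187)
v = 74.0043 uM/s

74.0043 uM/s


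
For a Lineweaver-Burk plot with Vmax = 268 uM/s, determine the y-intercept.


y-intercept = 1/Vmax
= 1/268
= 0.0037 s/uM

0.0037 s/uM


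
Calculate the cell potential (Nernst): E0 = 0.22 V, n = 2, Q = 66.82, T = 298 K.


E = E0 - (RT/nF) * ln(Q)
E = 0.22 - (8.314 * 298 / (2 * 96485)) * ln(66.82)
E = 0.166 V

0.166 V


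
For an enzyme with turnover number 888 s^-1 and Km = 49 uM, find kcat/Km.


Catalytic efficiency = kcat / Km
= 888 / 49
= 18.1224 uM^-1*s^-1

18.1224 uM^-1*s^-1


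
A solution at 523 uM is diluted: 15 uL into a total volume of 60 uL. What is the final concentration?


C2 = C1 * V1 / V2
C2 = 523 * 15 / 60
C2 = 130.75 uM

130.75 uM


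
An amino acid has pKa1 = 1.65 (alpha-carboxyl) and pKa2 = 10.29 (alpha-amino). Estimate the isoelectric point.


pI = (pKa1 + pKa2) / 2
pI = (1.65 + 10.29) / 2
pI = 5.97

5.97


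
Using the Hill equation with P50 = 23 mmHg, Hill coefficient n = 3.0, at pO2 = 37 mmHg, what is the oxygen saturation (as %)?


Y = pO2^n / (P50^n + pO2^n)
Y = 37^3.0 / (23^3.0 + 37^3.0)
Y = 80.63%

80.63%


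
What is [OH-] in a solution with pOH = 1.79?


[OH-] = 10^(-pOH)
[OH-] = 10^(-1.79)
[OH-] = 0.0162 M

0.0162 M


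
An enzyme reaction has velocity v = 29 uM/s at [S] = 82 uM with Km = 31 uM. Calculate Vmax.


Vmax = v * (Km + [S]) / [S]
Vmax = 29 * (31 + 82) / 82
Vmax = 39.9634 uM/s

39.9634 uM/s


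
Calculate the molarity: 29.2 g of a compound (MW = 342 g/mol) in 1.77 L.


C = (mass / MW) / volume
C = (29.2 / 342) / 1.77
C = 0.0482 M

0.0482 M


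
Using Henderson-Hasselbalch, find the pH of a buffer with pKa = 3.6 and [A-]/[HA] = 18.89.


pH = pKa + log10([A-]/[HA])
pH = 3.6 + log10(18.89)
pH = 4.8762

4.8762


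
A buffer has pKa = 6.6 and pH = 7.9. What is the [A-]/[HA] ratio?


[A-]/[HA] = 10^(pH - pKa)
= 10^(7.9 - 6.6)
= 19.9526

19.9526


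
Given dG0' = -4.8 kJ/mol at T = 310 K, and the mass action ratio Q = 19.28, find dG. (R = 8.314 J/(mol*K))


dG = dG0' + RT * ln(Q) / 1000
dG = -4.8 + 8.314 * 310 * ln(19.28) / 1000
dG = 2.8265 kJ/mol

2.8265 kJ/mol


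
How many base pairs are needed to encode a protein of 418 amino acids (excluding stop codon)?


Each amino acid = 1 codon = 3 bp
bp = 418 * 3 = 1254 bp

1254 bp


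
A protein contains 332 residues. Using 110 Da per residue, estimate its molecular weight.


MW = n_residues * 110 Da
MW = 332 * 110
MW = 36520 Da

36520 Da


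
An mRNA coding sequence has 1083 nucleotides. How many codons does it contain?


codons = nucleotides / 3
codons = 1083 / 3 = 361

361


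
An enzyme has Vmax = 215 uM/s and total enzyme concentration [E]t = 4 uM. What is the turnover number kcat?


kcat = Vmax / [E]t
kcat = 215 / 4
kcat = 53.75 s^-1

53.75 s^-1


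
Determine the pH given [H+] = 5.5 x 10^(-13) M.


pH = -log10([H+])
pH = -log10(5.5 x 10^(-13))
pH = 12.2596

12.2596


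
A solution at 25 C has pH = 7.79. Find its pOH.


pOH = 14 - pH
pOH = 14 - 7.79
pOH = 6.21

6.21


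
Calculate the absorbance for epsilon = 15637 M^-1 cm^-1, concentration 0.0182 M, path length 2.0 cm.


A = epsilon * c * l
A = 15637 * 0.0182 * 2.0
A = 569.1868

569.1868


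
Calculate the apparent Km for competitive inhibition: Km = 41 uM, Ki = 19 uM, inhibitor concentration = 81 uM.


Km_app = Km * (1 + [I]/Ki)
Km_app = 41 * (1 + 81/19)
Km_app = 215.7895 uM

215.7895 uM


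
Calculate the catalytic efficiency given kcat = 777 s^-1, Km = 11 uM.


Catalytic efficiency = kcat / Km
= 777 / 11
= 70.6364 uM^-1*s^-1

70.6364 uM^-1*s^-1


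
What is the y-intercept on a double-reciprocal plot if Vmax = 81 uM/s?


y-intercept = 1/Vmax
= 1/81
= 0.0123 s/uM

0.0123 s/uM


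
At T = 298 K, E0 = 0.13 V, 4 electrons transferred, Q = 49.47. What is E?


E = E0 - (RT/nF) * ln(Q)
E = 0.13 - (8.314 * 298 / (4 * 96485)) * ln(49.47)
E = 0.105 V

0.105 V


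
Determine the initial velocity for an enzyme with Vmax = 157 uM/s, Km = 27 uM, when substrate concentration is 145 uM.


v = Vmax * [S] / (Km + [S])
v = 157 * 145 / (27 + 145)
v = 132.3547 uM/s

132.3547 uM/s


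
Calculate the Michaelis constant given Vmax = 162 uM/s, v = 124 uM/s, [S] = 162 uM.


Km = [S] * (Vmax - v) / v
Km = 162 * (162 - 124) / 124
Km = 49.6452 uM

49.6452 uM


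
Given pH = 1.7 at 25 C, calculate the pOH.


pOH = 14 - pH
pOH = 14 - 1.7
pOH = 12.3

12.3


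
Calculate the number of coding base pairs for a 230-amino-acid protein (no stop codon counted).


Each amino acid = 1 codon = 3 bp
bp = 230 * 3 = 690 bp

690 bp


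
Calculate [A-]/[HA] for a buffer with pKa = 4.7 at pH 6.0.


[A-]/[HA] = 10^(pH - pKa)
= 10^(6.0 - 4.7)
= 19.9526

19.9526


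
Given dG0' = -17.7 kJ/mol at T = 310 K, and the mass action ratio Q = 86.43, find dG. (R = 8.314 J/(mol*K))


dG = dG0' + RT * ln(Q) / 1000
dG = -17.7 + 8.314 * 310 * ln(86.43) / 1000
dG = -6.2068 kJ/mol

-6.2068 kJ/mol


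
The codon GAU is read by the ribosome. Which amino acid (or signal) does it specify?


Standard genetic code lookup.
Codon GAU -> Asp

Asp


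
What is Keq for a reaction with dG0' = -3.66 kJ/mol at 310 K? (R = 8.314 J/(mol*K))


Keq = exp(-dG0 * 1000 / (R * T))
Keq = exp(-(-3.66) * 1000 / (8.314 * 310))
Keq = 4.1374

4.1374


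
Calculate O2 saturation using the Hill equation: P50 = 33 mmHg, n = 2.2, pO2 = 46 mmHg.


Y = pO2^n / (P50^n + pO2^n)
Y = 46^2.2 / (33^2.2 + 46^2.2)
Y = 67.5%

67.5%


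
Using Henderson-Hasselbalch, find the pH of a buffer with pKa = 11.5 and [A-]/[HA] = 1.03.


pH = pKa + log10([A-]/[HA])
pH = 11.5 + log10(1.03)
pH = 11.5128

11.5128


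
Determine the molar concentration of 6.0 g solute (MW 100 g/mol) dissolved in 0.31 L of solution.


C = (mass / MW) / volume
C = (6.0 / 100) / 0.31
C = 0.1935 M

0.1935 M


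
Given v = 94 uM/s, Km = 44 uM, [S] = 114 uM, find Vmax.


Vmax = v * (Km + [S]) / [S]
Vmax = 94 * (44 + 114) / 114
Vmax = 130.2807 uM/s

130.2807 uM/s


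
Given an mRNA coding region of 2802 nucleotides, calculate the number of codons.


codons = nucleotides / 3
codons = 2802 / 3 = 934

934


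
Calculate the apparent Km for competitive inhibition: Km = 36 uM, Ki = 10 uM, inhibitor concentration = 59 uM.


Km_app = Km * (1 + [I]/Ki)
Km_app = 36 * (1 + 59/10)
Km_app = 248.4 uM

248.4 uM


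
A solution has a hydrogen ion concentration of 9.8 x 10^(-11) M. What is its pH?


pH = -log10([H+])
pH = -log10(9.8 x 10^(-11))
pH = 10.0088

10.0088


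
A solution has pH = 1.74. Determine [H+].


[H+] = 10^(-pH)
[H+] = 10^(-1.74)
[H+] = 0.0182 M

0.0182 M


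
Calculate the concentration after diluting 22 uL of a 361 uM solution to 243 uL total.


C2 = C1 * V1 / V2
C2 = 361 * 22 / 243
C2 = 32.6831 uM

32.6831 uM


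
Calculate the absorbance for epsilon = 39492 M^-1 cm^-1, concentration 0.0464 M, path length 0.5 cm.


A = epsilon * c * l
A = 39492 * 0.0464 * 0.5
A = 916.2144

916.2144


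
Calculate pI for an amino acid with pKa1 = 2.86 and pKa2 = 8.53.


pI = (pKa1 + pKa2) / 2
pI = (2.86 + 8.53) / 2
pI = 5.695

5.695


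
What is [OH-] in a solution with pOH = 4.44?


[OH-] = 10^(-pOH)
[OH-] = 10^(-4.44)
[OH-] = 3.631e-05 M

3.631e-05 M


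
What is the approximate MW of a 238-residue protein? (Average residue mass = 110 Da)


MW = n_residues * 110 Da
MW = 238 * 110
MW = 26180 Da

26180 Da


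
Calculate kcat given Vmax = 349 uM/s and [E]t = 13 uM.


kcat = Vmax / [E]t
kcat = 349 / 13
kcat = 26.8462 s^-1

26.8462 s^-1


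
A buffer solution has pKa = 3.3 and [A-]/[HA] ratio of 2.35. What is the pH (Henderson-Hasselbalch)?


pH = pKa + log10([A-]/[HA])
pH = 3.3 + log10(2.35)
pH = 3.6711

3.6711


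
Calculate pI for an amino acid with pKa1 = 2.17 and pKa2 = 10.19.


pI = (pKa1 + pKa2) / 2
pI = (2.17 + 10.19) / 2
pI = 6.18

6.18


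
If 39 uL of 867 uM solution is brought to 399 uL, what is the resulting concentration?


C2 = C1 * V1 / V2
C2 = 867 * 39 / 399
C2 = 84.7444 uM

84.7444 uM


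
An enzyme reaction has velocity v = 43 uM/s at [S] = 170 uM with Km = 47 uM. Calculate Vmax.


Vmax = v * (Km + [S]) / [S]
Vmax = 43 * (47 + 170) / 170
Vmax = 54.8882 uM/s

54.8882 uM/s


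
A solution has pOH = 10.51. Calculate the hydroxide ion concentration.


[OH-] = 10^(-pOH)
[OH-] = 10^(-10.51)
[OH-] = 3.090e-11 M

3.090e-11 M


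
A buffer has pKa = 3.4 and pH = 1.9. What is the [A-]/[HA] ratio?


[A-]/[HA] = 10^(pH - pKa)
= 10^(1.9 - 3.4)
= 0.0316

0.0316


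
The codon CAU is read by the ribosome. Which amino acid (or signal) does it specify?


Standard genetic code lookup.
Codon CAU -> His

His


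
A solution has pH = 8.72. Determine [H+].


[H+] = 10^(-pH)
[H+] = 10^(-8.72)
[H+] = 1.905e-09 M

1.905e-09 M


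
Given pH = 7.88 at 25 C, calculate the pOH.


pOH = 14 - pH
pOH = 14 - 7.88
pOH = 6.12

6.12
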